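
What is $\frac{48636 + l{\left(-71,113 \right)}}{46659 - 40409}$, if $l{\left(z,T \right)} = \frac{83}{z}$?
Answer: $\frac{3453073}{443750} \approx 7.7816$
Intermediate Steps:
$\frac{48636 + l{\left(-71,113 \right)}}{46659 - 40409} = \frac{48636 + \frac{83}{-71}}{46659 - 40409} = \frac{48636 + 83 \left(- \frac{1}{71}\right)}{6250} = \left(48636 - \frac{83}{71}\right) \frac{1}{6250} = \frac{3453073}{71} \cdot \frac{1}{6250} = \frac{3453073}{443750}$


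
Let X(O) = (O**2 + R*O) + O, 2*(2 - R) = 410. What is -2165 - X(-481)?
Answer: -330688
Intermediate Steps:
R = -203 (R = 2 - 1/2*410 = 2 - 205 = -203)
X(O) = O**2 - 202*O (X(O) = (O**2 - 203*O) + O = O**2 - 202*O)
-2165 - X(-481) = -2165 - (-481)*(-202 - 481) = -2165 - (-481)*(-683) = -2165 - 1*328523 = -2165 - 328523 = -330688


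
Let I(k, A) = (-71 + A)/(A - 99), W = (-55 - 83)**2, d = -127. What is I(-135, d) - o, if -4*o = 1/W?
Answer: 7541537/8607888 ≈ 0.87612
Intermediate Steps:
W = 19044 (W = (-138)**2 = 19044)
o = -1/76176 (o = -1/4/19044 = -1/4*1/19044 = -1/76176 ≈ -1.3127e-5)
I(k, A) = (-71 + A)/(-99 + A)
I(-135, d) - o = (-71 - 127)/(-99 - 127) - 1*(-1/76176) = -198/(-226) + 1/76176 = -1/226*(-198) + 1/76176 = 99/113 + 1/76176 = 7541537/8607888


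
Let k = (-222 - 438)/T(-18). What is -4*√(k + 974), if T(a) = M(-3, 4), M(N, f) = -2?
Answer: -8*√326 ≈ -144.44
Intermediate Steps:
T(a) = -2
k = 330 (k = (-222 - 438)/(-2) = -660*(-½) = 330)
-4*√(k + 974) = -4*√(330 + 974) = -8*√326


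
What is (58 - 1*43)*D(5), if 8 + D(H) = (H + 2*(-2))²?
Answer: -105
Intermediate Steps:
D(H) = -8 + (-4 + H)² (D(H) = -8 + (H + 2*(-2))² = -8 + (H - 4)² = -8 + (-4 + H)²)
(58 - 1*43)*D(5) = (58 - 1*43)*(-8 + (-4 + 5)²) = (58 - 43)*(-8 + 1²) = 15*(-8 + 1) = 15*(-7) = -105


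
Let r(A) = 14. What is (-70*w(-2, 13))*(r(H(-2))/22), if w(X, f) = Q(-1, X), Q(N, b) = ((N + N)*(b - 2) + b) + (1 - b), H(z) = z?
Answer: -4410/11 ≈ -400.91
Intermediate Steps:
Q(N, b) = 1 + 2*N*(-2 + b) (Q(N, b) = ((2*N)*(-2 + b) + b) + (1 - b) = (2*N*(-2 + b) + b) + (1 - b) = (b + 2*N*(-2 + b)) + (1 - b) = 1 + 2*N*(-2 + b))
w(X, f) = 5 - 2*X (w(X, f) = 1 - 4*(-1) + 2*(-1)*X = 1 + 4 - 2*X = 5 - 2*X)
(-70*w(-2, 13))*(r(H(-2))/22) = (-70*(5 - 2*(-2)))*(14/22) = (-70*(5 + 4))*(14*(1/22)) = -70*9*(7/11) = -630*7/11 = -4410/11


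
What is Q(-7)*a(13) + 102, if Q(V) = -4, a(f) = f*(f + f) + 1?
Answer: -1254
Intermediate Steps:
a(f) = 1 + 2*f² (a(f) = f*(2*f) + 1 = 2*f² + 1 = 1 + 2*f²)
Q(-7)*a(13) + 102 = -4*(1 + 2*13²) + 102 = -4*(1 + 2*169) + 102 = -4*(1 + 338) + 102 = -4*339 + 102 = -1356 + 102 = -1254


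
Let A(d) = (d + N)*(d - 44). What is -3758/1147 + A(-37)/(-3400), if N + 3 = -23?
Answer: -18630341/3899800 ≈ -4.7773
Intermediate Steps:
N = -26 (N = -3 - 23 = -26)
A(d) = (-44 + d)*(-26 + d) (A(d) = (d - 26)*(d - 44) = (-26 + d)*(-44 + d) = (-44 + d)*(-26 + d))
-3758/1147 + A(-37)/(-3400) = -3758/1147 + (1144 + (-37)² - 70*(-37))/(-3400) = -3758*1/1147 + (1144 + 1369 + 2590)*(-1/3400) = -3758/1147 + 5103*(-1/3400) = -3758/1147 - 5103/3400 = -18630341/3899800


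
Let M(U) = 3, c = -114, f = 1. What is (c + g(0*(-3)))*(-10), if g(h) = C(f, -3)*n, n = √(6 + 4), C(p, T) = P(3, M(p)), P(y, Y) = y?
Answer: 1140 - 30*√10 ≈ 1045.1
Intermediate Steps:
C(p, T) = 3
n = √10 ≈ 3.1623
g(h) = 3*√10
(c + g(0*(-3)))*(-10) = (-114 + 3*√10)*(-10) = 1140 - 30*√10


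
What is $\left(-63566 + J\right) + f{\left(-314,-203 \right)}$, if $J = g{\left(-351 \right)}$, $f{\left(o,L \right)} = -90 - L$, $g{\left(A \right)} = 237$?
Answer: $-63216$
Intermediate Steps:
$J = 237$
$\left(-63566 + J\right) + f{\left(-314,-203 \right)} = \left(-63566 + 237\right) - -113 = -63329 + \left(-90 + 203\right) = -63329 + 113 = -63216$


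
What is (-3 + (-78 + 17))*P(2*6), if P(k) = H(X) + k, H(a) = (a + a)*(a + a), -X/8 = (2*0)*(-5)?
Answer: -768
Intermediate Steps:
X = 0 (X = -8*2*0*(-5) = -0*(-5) = -8*0 = 0)
H(a) = 4*a² (H(a) = (2*a)*(2*a) = 4*a²)
P(k) = k (P(k) = 4*0² + k = 4*0 + k = 0 + k = k)
(-3 + (-78 + 17))*P(2*6) = (-3 + (-78 + 17))*(2*6) = (-3 - 61)*12 = -64*12 = -768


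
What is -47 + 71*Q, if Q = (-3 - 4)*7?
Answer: -3526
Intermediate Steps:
Q = -49 (Q = -7*7 = -49)
-47 + 71*Q = -47 + 71*(-49) = -47 - 3479 = -3526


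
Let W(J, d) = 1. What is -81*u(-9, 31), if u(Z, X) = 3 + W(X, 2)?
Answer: -324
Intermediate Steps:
u(Z, X) = 4 (u(Z, X) = 3 + 1 = 4)
-81*u(-9, 31) = -81*4 = -324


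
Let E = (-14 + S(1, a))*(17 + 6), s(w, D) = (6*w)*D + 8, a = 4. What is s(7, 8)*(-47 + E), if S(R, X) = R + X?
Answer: -87376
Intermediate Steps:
s(w, D) = 8 + 6*D*w (s(w, D) = 6*D*w + 8 = 8 + 6*D*w)
E = -207 (E = (-14 + (1 + 4))*(17 + 6) = (-14 + 5)*23 = -9*23 = -207)
s(7, 8)*(-47 + E) = (8 + 6*8*7)*(-47 - 207) = (8 + 336)*(-254) = 344*(-254) = -87376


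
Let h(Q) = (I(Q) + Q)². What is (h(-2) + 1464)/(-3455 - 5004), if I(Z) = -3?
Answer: -1489/8459 ≈ -0.17603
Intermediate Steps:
h(Q) = (-3 + Q)²
(h(-2) + 1464)/(-3455 - 5004) = ((-3 - 2)² + 1464)/(-3455 - 5004) = ((-5)² + 1464)/(-8459) = (25 + 1464)*(-1/8459) = 1489*(-1/8459) = -1489/8459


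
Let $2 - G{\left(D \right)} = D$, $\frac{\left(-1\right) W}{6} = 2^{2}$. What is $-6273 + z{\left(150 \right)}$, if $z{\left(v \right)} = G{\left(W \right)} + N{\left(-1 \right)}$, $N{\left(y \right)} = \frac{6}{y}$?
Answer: $-6253$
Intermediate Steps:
$W = -24$ ($W = - 6 \cdot 2^{2} = \left(-6\right) 4 = -24$)
$G{\left(D \right)} = 2 - D$
$z{\left(v \right)} = 20$ ($z{\left(v \right)} = \left(2 - -24\right) + \frac{6}{-1} = \left(2 + 24\right) + 6 \left(-1\right) = 26 - 6 = 20$)
$-6273 + z{\left(150 \right)} = -6273 + 20 = -6253$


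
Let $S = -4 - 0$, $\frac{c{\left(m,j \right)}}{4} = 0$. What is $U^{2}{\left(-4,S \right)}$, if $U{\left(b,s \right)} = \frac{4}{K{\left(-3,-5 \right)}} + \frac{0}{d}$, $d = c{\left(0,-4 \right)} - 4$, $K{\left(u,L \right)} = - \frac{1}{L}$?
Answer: $400$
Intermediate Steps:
$c{\left(m,j \right)} = 0$ ($c{\left(m,j \right)} = 4 \cdot 0 = 0$)
$S = -4$ ($S = -4 + 0 = -4$)
$d = -4$ ($d = 0 - 4 = -4$)
$U{\left(b,s \right)} = 20$ ($U{\left(b,s \right)} = \frac{4}{\left(-1\right) \frac{1}{-5}} + \frac{0}{-4} = \frac{4}{\left(-1\right) \left(- \frac{1}{5}\right)} + 0 \left(- \frac{1}{4}\right) = 4 \frac{1}{\frac{1}{5}} + 0 = 4 \cdot 5 + 0 = 20 + 0 = 20$)
$U^{2}{\left(-4,S \right)} = 20^{2} = 400$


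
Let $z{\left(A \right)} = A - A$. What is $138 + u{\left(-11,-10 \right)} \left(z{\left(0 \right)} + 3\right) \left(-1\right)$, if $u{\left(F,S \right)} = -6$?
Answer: $156$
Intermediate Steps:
$z{\left(A \right)} = 0$
$138 + u{\left(-11,-10 \right)} \left(z{\left(0 \right)} + 3\right) \left(-1\right) = 138 - 6 \left(0 + 3\right) \left(-1\right) = 138 - 6 \cdot 3 \left(-1\right) = 138 - -18 = 138 + 18 = 156$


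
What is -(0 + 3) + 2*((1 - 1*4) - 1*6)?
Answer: -21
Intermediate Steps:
-(0 + 3) + 2*((1 - 1*4) - 1*6) = -1*3 + 2*((1 - 4) - 6) = -3 + 2*(-3 - 6) = -3 + 2*(-9) = -3 - 18 = -21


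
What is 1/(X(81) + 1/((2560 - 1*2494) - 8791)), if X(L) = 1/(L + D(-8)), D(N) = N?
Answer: 636925/8652 ≈ 73.616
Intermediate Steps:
X(L) = 1/(-8 + L) (X(L) = 1/(L - 8) = 1/(-8 + L))
1/(X(81) + 1/((2560 - 1*2494) - 8791)) = 1/(1/(-8 + 81) + 1/((2560 - 1*2494) - 8791)) = 1/(1/73 + 1/((2560 - 2494) - 8791)) = 1/(1/73 + 1/(66 - 8791)) = 1/(1/73 + 1/(-8725)) = 1/(1/73 - 1/8725) = 1/(8652/636925) = 636925/8652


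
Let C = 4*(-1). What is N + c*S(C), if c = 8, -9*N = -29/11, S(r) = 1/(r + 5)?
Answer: 821/99 ≈ 8.2929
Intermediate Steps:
C = -4
S(r) = 1/(5 + r)
N = 29/99 (N = -(-29)/(9*11) = -⅑*(-29/11) = 29/99 ≈ 0.29293)
N + c*S(C) = 29/99 + 8/(5 - 4) = 29/99 + 8/1 = 29/99 + 8*1 = 29/99 + 8 = 821/99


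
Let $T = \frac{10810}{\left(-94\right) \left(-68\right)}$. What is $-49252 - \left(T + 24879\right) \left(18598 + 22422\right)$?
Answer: $- \frac{17351138469}{17} \approx -1.0207 \cdot 10^{9}$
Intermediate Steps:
$T = \frac{115}{68}$ ($T = \frac{10810}{6392} = 10810 \cdot \frac{1}{6392} = \frac{115}{68} \approx 1.6912$)
$-49252 - \left(T + 24879\right) \left(18598 + 22422\right) = -49252 - \left(\frac{115}{68} + 24879\right) \left(18598 + 22422\right) = -49252 - \frac{1691887}{68} \cdot 41020 = -49252 - \frac{17350301185}{17} = - \frac{17351138469}{17}$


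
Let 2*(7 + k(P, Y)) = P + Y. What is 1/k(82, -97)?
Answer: -2/29 ≈ -0.068966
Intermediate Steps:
k(P, Y) = -7 + P/2 + Y/2 (k(P, Y) = -7 + (P + Y)/2 = -7 + (P/2 + Y/2) = -7 + P/2 + Y/2)
1/k(82, -97) = 1/(-7 + (½)*82 + (½)*(-97)) = 1/(-7 + 41 - 97/2) = 1/(-29/2) = -2/29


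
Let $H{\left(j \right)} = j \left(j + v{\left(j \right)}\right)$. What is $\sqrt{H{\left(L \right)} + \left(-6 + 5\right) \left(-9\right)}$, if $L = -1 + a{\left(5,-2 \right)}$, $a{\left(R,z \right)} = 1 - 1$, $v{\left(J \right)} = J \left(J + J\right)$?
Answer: $2 \sqrt{2} \approx 2.8284$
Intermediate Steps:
$v{\left(J \right)} = 2 J^{2}$ ($v{\left(J \right)} = J 2 J = 2 J^{2}$)
$a{\left(R,z \right)} = 0$ ($a{\left(R,z \right)} = 1 - 1 = 0$)
$L = -1$ ($L = -1 + 0 = -1$)
$H{\left(j \right)} = j \left(j + 2 j^{2}\right)$
$\sqrt{H{\left(L \right)} + \left(-6 + 5\right) \left(-9\right)} = \sqrt{\left(-1\right)^{2} \left(1 + 2 \left(-1\right)\right) + \left(-6 + 5\right) \left(-9\right)} = \sqrt{1 \left(1 - 2\right) - -9} = \sqrt{1 \left(-1\right) + 9} = \sqrt{-1 + 9} = \sqrt{8} = 2 \sqrt{2}$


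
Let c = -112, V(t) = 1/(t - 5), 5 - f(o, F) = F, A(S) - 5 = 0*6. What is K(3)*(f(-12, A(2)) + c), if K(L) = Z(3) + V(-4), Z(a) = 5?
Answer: -4928/9 ≈ -547.56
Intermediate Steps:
A(S) = 5 (A(S) = 5 + 0*6 = 5 + 0 = 5)
f(o, F) = 5 - F
V(t) = 1/(-5 + t)
K(L) = 44/9 (K(L) = 5 + 1/(-5 - 4) = 5 + 1/(-9) = 5 - ⅑ = 44/9)
K(3)*(f(-12, A(2)) + c) = 44*((5 - 1*5) - 112)/9 = 44*((5 - 5) - 112)/9 = 44*(0 - 112)/9 = (44/9)*(-112) = -4928/9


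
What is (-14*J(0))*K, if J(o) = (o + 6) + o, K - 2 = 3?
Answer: -420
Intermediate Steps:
K = 5 (K = 2 + 3 = 5)
J(o) = 6 + 2*o (J(o) = (6 + o) + o = 6 + 2*o)
(-14*J(0))*K = -14*(6 + 2*0)*5 = -14*(6 + 0)*5 = -14*6*5 = -84*5 = -420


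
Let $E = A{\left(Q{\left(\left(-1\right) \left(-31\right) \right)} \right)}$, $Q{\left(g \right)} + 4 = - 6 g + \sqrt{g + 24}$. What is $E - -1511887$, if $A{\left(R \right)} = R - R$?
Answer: $1511887$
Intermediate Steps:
$Q{\left(g \right)} = -4 + \sqrt{24 + g} - 6 g$ ($Q{\left(g \right)} = -4 - \left(- \sqrt{g + 24} + 6 g\right) = -4 - \left(- \sqrt{24 + g} + 6 g\right) = -4 + \sqrt{24 + g} - 6 g$)
$A{\left(R \right)} = 0$
$E = 0$
$E - -1511887 = 0 - -1511887 = 0 + 1511887 = 1511887$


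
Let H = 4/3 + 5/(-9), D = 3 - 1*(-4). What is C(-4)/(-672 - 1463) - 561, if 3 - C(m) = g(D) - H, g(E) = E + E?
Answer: -10779523/19215 ≈ -561.00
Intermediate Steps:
D = 7 (D = 3 + 4 = 7)
g(E) = 2*E
H = 7/9 (H = 4*(⅓) + 5*(-⅑) = 4/3 - 5/9 = 7/9 ≈ 0.77778)
C(m) = -92/9 (C(m) = 3 - (2*7 - 1*7/9) = 3 - (14 - 7/9) = 3 - 1*119/9 = 3 - 119/9 = -92/9)
C(-4)/(-672 - 1463) - 561 = -92/9/(-672 - 1463) - 561 = -92/9/(-2135) - 561 = -1/2135*(-92/9) - 561 = 92/19215 - 561 = -10779523/19215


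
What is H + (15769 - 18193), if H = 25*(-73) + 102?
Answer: -4147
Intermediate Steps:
H = -1723 (H = -1825 + 102 = -1723)
H + (15769 - 18193) = -1723 + (15769 - 18193) = -1723 - 2424 = -4147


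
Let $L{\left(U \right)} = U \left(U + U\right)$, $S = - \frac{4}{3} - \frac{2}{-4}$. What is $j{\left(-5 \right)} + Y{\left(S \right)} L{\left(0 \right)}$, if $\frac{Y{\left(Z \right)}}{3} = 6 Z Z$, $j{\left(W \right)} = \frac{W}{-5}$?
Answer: $1$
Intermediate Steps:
$j{\left(W \right)} = - \frac{W}{5}$ ($j{\left(W \right)} = W \left(- \frac{1}{5}\right) = - \frac{W}{5}$)
$S = - \frac{5}{6}$ ($S = \left(-4\right) \frac{1}{3} - - \frac{1}{2} = - \frac{4}{3} + \frac{1}{2} = - \frac{5}{6} \approx -0.83333$)
$L{\left(U \right)} = 2 U^{2}$ ($L{\left(U \right)} = U 2 U = 2 U^{2}$)
$Y{\left(Z \right)} = 18 Z^{2}$ ($Y{\left(Z \right)} = 3 \cdot 6 Z Z = 3 \cdot 6 Z^{2} = 18 Z^{2}$)
$j{\left(-5 \right)} + Y{\left(S \right)} L{\left(0 \right)} = \left(- \frac{1}{5}\right) \left(-5\right) + 18 \left(- \frac{5}{6}\right)^{2} \cdot 2 \cdot 0^{2} = 1 + 18 \cdot \frac{25}{36} \cdot 2 \cdot 0 = 1 + \frac{25}{2} \cdot 0 = 1 + 0 = 1$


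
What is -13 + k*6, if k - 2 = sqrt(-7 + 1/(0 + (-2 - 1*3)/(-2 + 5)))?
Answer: -1 + 6*I*sqrt(190)/5 ≈ -1.0 + 16.541*I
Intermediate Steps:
k = 2 + I*sqrt(190)/5 (k = 2 + sqrt(-7 + 1/(0 + (-2 - 1*3)/(-2 + 5))) = 2 + sqrt(-7 + 1/(0 + (-2 - 3)/3)) = 2 + sqrt(-7 + 1/(0 - 5*1/3)) = 2 + sqrt(-7 + 1/(0 - 5/3)) = 2 + sqrt(-7 + 1/(-5/3)) = 2 + sqrt(-7 - 3/5) = 2 + sqrt(-38/5) = 2 + I*sqrt(190)/5 ≈ 2.0 + 2.7568*I)
-13 + k*6 = -13 + (2 + I*sqrt(190)/5)*6 = -13 + (12 + 6*I*sqrt(190)/5) = -1 + 6*I*sqrt(190)/5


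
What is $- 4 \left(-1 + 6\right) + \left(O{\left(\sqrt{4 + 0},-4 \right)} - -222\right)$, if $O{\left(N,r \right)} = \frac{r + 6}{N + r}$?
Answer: $201$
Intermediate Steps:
$O{\left(N,r \right)} = \frac{6 + r}{N + r}$
$- 4 \left(-1 + 6\right) + \left(O{\left(\sqrt{4 + 0},-4 \right)} - -222\right) = - 4 \left(-1 + 6\right) + \left(\frac{6 - 4}{\sqrt{4 + 0} - 4} - -222\right) = \left(-4\right) 5 + \left(\frac{1}{\sqrt{4} - 4} \cdot 2 + 222\right) = -20 + \left(\frac{1}{2 - 4} \cdot 2 + 222\right) = -20 + \left(\frac{1}{-2} \cdot 2 + 222\right) = -20 + \left(\left(- \frac{1}{2}\right) 2 + 222\right) = -20 + \left(-1 + 222\right) = -20 + 221 = 201$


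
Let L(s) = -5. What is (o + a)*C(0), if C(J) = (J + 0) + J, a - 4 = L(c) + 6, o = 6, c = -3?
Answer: 0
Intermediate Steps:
a = 5 (a = 4 + (-5 + 6) = 4 + 1 = 5)
C(J) = 2*J (C(J) = J + J = 2*J)
(o + a)*C(0) = (6 + 5)*(2*0) = 11*0 = 0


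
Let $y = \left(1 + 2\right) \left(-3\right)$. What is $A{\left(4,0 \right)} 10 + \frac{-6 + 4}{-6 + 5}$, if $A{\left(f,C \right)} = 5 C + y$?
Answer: $-88$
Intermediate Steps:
$y = -9$ ($y = 3 \left(-3\right) = -9$)
$A{\left(f,C \right)} = -9 + 5 C$ ($A{\left(f,C \right)} = 5 C - 9 = -9 + 5 C$)
$A{\left(4,0 \right)} 10 + \frac{-6 + 4}{-6 + 5} = \left(-9 + 5 \cdot 0\right) 10 + \frac{-6 + 4}{-6 + 5} = \left(-9 + 0\right) 10 - \frac{2}{-1} = \left(-9\right) 10 - -2 = -90 + 2 = -88$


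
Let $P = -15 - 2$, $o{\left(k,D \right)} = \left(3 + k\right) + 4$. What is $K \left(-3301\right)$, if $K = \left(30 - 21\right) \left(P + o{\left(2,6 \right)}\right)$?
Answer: $237672$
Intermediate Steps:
$o{\left(k,D \right)} = 7 + k$
$P = -17$ ($P = -15 - 2 = -17$)
$K = -72$ ($K = \left(30 - 21\right) \left(-17 + \left(7 + 2\right)\right) = 9 \left(-17 + 9\right) = 9 \left(-8\right) = -72$)
$K \left(-3301\right) = \left(-72\right) \left(-3301\right) = 237672$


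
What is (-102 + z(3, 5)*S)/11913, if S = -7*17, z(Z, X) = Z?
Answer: -153/3971 ≈ -0.038529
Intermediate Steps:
S = -119
(-102 + z(3, 5)*S)/11913 = (-102 + 3*(-119))/11913 = (-102 - 357)*(1/11913) = -459*1/11913 = -153/3971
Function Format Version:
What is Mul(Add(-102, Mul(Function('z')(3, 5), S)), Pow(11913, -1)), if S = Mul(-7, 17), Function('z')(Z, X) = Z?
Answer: Rational(-153, 3971) ≈ -0.038529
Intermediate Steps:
S = -119
Mul(Add(-102, Mul(Function('z')(3, 5), S)), Pow(11913, -1)) = Mul(Add(-102, Mul(3, -119)), Pow(11913, -1)) = Mul(Add(-102, -357), Rational(1, 11913)) = Mul(-459, Rational(1, 11913)) = Rational(-153, 3971)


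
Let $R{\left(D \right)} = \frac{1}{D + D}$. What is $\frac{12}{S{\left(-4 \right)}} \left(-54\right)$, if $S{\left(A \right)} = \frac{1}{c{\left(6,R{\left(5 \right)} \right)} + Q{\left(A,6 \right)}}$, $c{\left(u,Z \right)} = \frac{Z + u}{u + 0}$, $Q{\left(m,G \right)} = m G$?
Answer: $\frac{74466}{5} \approx 14893.0$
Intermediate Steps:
$Q{\left(m,G \right)} = G m$
$R{\left(D \right)} = \frac{1}{2 D}$
$c{\left(u,Z \right)} = \frac{Z + u}{u}$
$S{\left(A \right)} = \frac{1}{\frac{61}{60} + 6 A}$ ($S{\left(A \right)} = \frac{1}{\frac{\frac{1}{2 \cdot 5} + 6}{6} + 6 A} = \frac{1}{\frac{\frac{1}{2} \cdot \frac{1}{5} + 6}{6} + 6 A} = \frac{1}{\frac{\frac{1}{10} + 6}{6} + 6 A} = \frac{1}{\frac{1}{6} \cdot \frac{61}{10} + 6 A} = \frac{1}{\frac{61}{60} + 6 A}$)
$\frac{12}{S{\left(-4 \right)}} \left(-54\right) = \frac{12}{60 \frac{1}{61 + 360 \left(-4\right)}} \left(-54\right) = \frac{12}{60 \frac{1}{61 - 1440}} \left(-54\right) = \frac{12}{60 \frac{1}{-1379}} \left(-54\right) = \frac{12}{60 \left(- \frac{1}{1379}\right)} \left(-54\right) = \frac{12}{- \frac{60}{1379}} \left(-54\right) = 12 \left(- \frac{1379}{60}\right) \left(-54\right) = \left(- \frac{1379}{5}\right) \left(-54\right) = \frac{74466}{5}$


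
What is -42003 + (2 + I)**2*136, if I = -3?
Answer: -41867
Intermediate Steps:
-42003 + (2 + I)**2*136 = -42003 + (2 - 3)**2*136 = -42003 + (-1)**2*136 = -42003 + 1*136 = -42003 + 136 = -41867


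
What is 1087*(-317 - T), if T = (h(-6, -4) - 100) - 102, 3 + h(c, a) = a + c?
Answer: -110874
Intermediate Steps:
h(c, a) = -3 + a + c (h(c, a) = -3 + (a + c) = -3 + a + c)
T = -215 (T = ((-3 - 4 - 6) - 100) - 102 = (-13 - 100) - 102 = -113 - 102 = -215)
1087*(-317 - T) = 1087*(-317 - 1*(-215)) = 1087*(-317 + 215) = 1087*(-102) = -110874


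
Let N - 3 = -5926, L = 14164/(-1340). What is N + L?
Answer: -1987746/335 ≈ -5933.6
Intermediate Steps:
L = -3541/335 (L = 14164*(-1/1340) = -3541/335 ≈ -10.570)
N = -5923 (N = 3 - 5926 = -5923)
N + L = -5923 - 3541/335 = -1987746/335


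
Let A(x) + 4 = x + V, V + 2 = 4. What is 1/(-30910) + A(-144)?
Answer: -4512861/30910 ≈ -146.00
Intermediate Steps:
V = 2 (V = -2 + 4 = 2)
A(x) = -2 + x (A(x) = -4 + (x + 2) = -4 + (2 + x) = -2 + x)
1/(-30910) + A(-144) = 1/(-30910) + (-2 - 144) = -1/30910 - 146 = -4512861/30910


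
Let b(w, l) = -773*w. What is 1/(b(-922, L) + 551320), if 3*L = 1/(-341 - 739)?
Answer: 1/1264026 ≈ 7.9112e-7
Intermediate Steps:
L = -1/3240 (L = 1/(3*(-341 - 739)) = (⅓)/(-1080) = (⅓)*(-1/1080) = -1/3240 ≈ -0.00030864)
1/(b(-922, L) + 551320) = 1/(-773*(-922) + 551320) = 1/(712706 + 551320) = 1/1264026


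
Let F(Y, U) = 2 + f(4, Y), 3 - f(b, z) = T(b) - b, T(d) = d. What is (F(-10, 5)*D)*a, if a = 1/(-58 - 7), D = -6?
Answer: 6/13 ≈ 0.46154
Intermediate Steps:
f(b, z) = 3 (f(b, z) = 3 - (b - b) = 3 - 1*0 = 3 + 0 = 3)
a = -1/65 (a = 1/(-65) = -1/65 ≈ -0.015385)
F(Y, U) = 5 (F(Y, U) = 2 + 3 = 5)
(F(-10, 5)*D)*a = (5*(-6))*(-1/65) = -30*(-1/65) = 6/13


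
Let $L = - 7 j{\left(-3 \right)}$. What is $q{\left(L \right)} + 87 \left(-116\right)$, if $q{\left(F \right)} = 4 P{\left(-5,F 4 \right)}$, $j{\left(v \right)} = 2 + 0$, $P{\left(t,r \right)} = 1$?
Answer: $-10088$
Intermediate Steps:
$j{\left(v \right)} = 2$
$L = -14$ ($L = \left(-7\right) 2 = -14$)
$q{\left(F \right)} = 4$ ($q{\left(F \right)} = 4 \cdot 1 = 4$)
$q{\left(L \right)} + 87 \left(-116\right) = 4 + 87 \left(-116\right) = 4 - 10092 = -10088$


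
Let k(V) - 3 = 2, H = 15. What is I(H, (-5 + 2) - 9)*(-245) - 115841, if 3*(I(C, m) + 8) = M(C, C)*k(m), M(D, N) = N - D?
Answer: -113881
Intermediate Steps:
k(V) = 5 (k(V) = 3 + 2 = 5)
I(C, m) = -8 (I(C, m) = -8 + ((C - C)*5)/3 = -8 + (0*5)/3 = -8 + (1/3)*0 = -8 + 0 = -8)
I(H, (-5 + 2) - 9)*(-245) - 115841 = -8*(-245) - 115841 = 1960 - 115841 = -113881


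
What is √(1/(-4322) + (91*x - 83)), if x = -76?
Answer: I*√130739112638/4322 ≈ 83.66*I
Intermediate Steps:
√(1/(-4322) + (91*x - 83)) = √(1/(-4322) + (91*(-76) - 83)) = √(-1/4322 + (-6916 - 83)) = √(-1/4322 - 6999) = √(-30249679/4322) = I*√130739112638/4322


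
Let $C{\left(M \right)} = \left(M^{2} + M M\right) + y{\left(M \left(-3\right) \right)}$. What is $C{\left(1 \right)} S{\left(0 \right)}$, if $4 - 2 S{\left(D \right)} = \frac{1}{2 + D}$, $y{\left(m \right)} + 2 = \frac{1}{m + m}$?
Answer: $- \frac{7}{24} \approx -0.29167$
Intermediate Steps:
$y{\left(m \right)} = -2 + \frac{1}{2 m}$ ($y{\left(m \right)} = -2 + \frac{1}{m + m} = -2 + \frac{1}{2 m}$)
$C{\left(M \right)} = -2 + 2 M^{2} - \frac{1}{6 M}$ ($C{\left(M \right)} = \left(M^{2} + M M\right) - \left(2 - \frac{1}{2 M \left(-3\right)}\right) = \left(M^{2} + M^{2}\right) - \left(2 - \frac{1}{2 \left(- 3 M\right)}\right) = 2 M^{2} - \left(2 - \frac{\left(- \frac{1}{3}\right) \frac{1}{M}}{2}\right) = 2 M^{2} - \left(2 + \frac{1}{6 M}\right) = -2 + 2 M^{2} - \frac{1}{6 M}$)
$S{\left(D \right)} = 2 - \frac{1}{2 \left(2 + D\right)}$
$C{\left(1 \right)} S{\left(0 \right)} = \left(-2 + 2 \cdot 1^{2} - \frac{1}{6 \cdot 1}\right) \frac{7 + 4 \cdot 0}{2 \left(2 + 0\right)} = \left(-2 + 2 \cdot 1 - \frac{1}{6}\right) \frac{7 + 0}{2 \cdot 2} = \left(-2 + 2 - \frac{1}{6}\right) \frac{1}{2} \cdot \frac{1}{2} \cdot 7 = \left(- \frac{1}{6}\right) \frac{7}{4} = - \frac{7}{24}$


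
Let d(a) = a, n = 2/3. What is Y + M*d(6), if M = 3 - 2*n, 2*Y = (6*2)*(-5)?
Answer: -20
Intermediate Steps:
n = ⅔ (n = 2*(⅓) = ⅔ ≈ 0.66667)
Y = -30 (Y = ((6*2)*(-5))/2 = (12*(-5))/2 = (½)*(-60) = -30)
M = 5/3 (M = 3 - 2*⅔ = 3 - 4/3 = 5/3 ≈ 1.6667)
Y + M*d(6) = -30 + (5/3)*6 = -30 + 10 = -20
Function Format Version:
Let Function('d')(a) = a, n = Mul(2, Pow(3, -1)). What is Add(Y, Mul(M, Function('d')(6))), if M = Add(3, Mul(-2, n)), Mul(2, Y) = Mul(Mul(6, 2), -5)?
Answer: -20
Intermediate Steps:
n = Rational(2, 3) (n = Mul(2, Rational(1, 3)) = Rational(2, 3) ≈ 0.66667)
Y = -30 (Y = Mul(Rational(1, 2), Mul(Mul(6, 2), -5)) = Mul(Rational(1, 2), Mul(12, -5)) = Mul(Rational(1, 2), -60) = -30)
M = Rational(5, 3) (M = Add(3, Mul(-2, Rational(2, 3))) = Add(3, Rational(-4, 3)) = Rational(5, 3) ≈ 1.6667)
Add(Y, Mul(M, Function('d')(6))) = Add(-30, Mul(Rational(5, 3), 6)) = Add(-30, 10) = -20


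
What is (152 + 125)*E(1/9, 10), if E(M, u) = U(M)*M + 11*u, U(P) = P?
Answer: 2468347/81 ≈ 30473.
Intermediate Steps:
E(M, u) = M² + 11*u (E(M, u) = M*M + 11*u = M² + 11*u)
(152 + 125)*E(1/9, 10) = (152 + 125)*((1/9)² + 11*10) = 277*((⅑)² + 110) = 277*(1/81 + 110) = 277*(8911/81) = 2468347/81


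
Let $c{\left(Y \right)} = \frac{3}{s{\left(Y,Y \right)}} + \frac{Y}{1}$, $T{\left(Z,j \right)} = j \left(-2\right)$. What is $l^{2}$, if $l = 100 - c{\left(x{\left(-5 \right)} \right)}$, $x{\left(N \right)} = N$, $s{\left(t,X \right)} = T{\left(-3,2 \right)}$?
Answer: $\frac{178929}{16} \approx 11183.0$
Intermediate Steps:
$T{\left(Z,j \right)} = - 2 j$
$s{\left(t,X \right)} = -4$ ($s{\left(t,X \right)} = \left(-2\right) 2 = -4$)
$c{\left(Y \right)} = - \frac{3}{4} + Y$ ($c{\left(Y \right)} = \frac{3}{-4} + \frac{Y}{1} = 3 \left(- \frac{1}{4}\right) + Y 1 = - \frac{3}{4} + Y$)
$l = \frac{423}{4}$ ($l = 100 - \left(- \frac{3}{4} - 5\right) = 100 - - \frac{23}{4} = 100 + \frac{23}{4} = \frac{423}{4} \approx 105.75$)
$l^{2} = \left(\frac{423}{4}\right)^{2} = \frac{178929}{16}$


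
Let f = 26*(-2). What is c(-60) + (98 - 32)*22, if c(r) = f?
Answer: 1400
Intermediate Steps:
f = -52
c(r) = -52
c(-60) + (98 - 32)*22 = -52 + (98 - 32)*22 = -52 + 66*22 = -52 + 1452 = 1400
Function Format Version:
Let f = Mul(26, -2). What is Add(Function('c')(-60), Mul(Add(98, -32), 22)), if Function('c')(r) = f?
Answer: 1400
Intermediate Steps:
f = -52
Function('c')(r) = -52
Add(Function('c')(-60), Mul(Add(98, -32), 22)) = Add(-52, Mul(Add(98, -32), 22)) = Add(-52, Mul(66, 22)) = Add(-52, 1452) = 1400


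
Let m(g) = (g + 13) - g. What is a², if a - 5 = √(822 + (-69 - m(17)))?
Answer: 765 + 20*√185 ≈ 1037.0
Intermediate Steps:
m(g) = 13 (m(g) = (13 + g) - g = 13)
a = 5 + 2*√185 (a = 5 + √(822 + (-69 - 1*13)) = 5 + √(822 + (-69 - 13)) = 5 + √(822 - 82) = 5 + √740 = 5 + 2*√185 ≈ 32.203)
a² = (5 + 2*√185)²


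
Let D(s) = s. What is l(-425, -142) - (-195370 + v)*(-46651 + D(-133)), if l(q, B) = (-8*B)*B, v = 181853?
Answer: -632540640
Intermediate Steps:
l(q, B) = -8*B**2
l(-425, -142) - (-195370 + v)*(-46651 + D(-133)) = -8*(-142)**2 - (-195370 + 181853)*(-46651 - 133) = -8*20164 - (-13517)*(-46784) = -161312 - 1*632379328 = -161312 - 632379328 = -632540640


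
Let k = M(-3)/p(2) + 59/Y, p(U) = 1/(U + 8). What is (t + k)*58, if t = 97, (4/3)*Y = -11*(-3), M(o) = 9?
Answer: 1087442/99 ≈ 10984.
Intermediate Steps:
p(U) = 1/(8 + U)
Y = 99/4 (Y = 3*(-11*(-3))/4 = (¾)*33 = 99/4 ≈ 24.750)
k = 9146/99 (k = 9/(1/(8 + 2)) + 59/(99/4) = 9/(1/10) + 59*(4/99) = 9/(⅒) + 236/99 = 9*10 + 236/99 = 90 + 236/99 = 9146/99 ≈ 92.384)
(t + k)*58 = (97 + 9146/99)*58 = (18749/99)*58 = 1087442/99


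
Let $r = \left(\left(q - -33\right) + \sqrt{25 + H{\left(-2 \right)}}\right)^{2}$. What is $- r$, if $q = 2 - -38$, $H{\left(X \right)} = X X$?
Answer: $- \left(73 + \sqrt{29}\right)^{2} \approx -6144.2$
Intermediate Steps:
$H{\left(X \right)} = X^{2}$
$q = 40$ ($q = 2 + 38 = 40$)
$r = \left(73 + \sqrt{29}\right)^{2}$ ($r = \left(\left(40 - -33\right) + \sqrt{25 + \left(-2\right)^{2}}\right)^{2} = \left(\left(40 + 33\right) + \sqrt{25 + 4}\right)^{2} = \left(73 + \sqrt{29}\right)^{2} \approx 6144.2$)
$- r = - \left(73 + \sqrt{29}\right)^{2}$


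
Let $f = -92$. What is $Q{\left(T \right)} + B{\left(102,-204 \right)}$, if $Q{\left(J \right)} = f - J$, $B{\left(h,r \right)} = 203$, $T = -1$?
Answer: $112$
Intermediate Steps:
$Q{\left(J \right)} = -92 - J$
$Q{\left(T \right)} + B{\left(102,-204 \right)} = \left(-92 - -1\right) + 203 = \left(-92 + 1\right) + 203 = -91 + 203 = 112$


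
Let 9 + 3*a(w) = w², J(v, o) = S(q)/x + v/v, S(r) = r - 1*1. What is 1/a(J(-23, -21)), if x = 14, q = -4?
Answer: -196/561 ≈ -0.34938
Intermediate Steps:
S(r) = -1 + r (S(r) = r - 1 = -1 + r)
J(v, o) = 9/14 (J(v, o) = (-1 - 4)/14 + v/v = -5*1/14 + 1 = -5/14 + 1 = 9/14)
a(w) = -3 + w²/3
1/a(J(-23, -21)) = 1/(-3 + (9/14)²/3) = 1/(-3 + (⅓)*(81/196)) = 1/(-3 + 27/196) = 1/(-561/196) = -196/561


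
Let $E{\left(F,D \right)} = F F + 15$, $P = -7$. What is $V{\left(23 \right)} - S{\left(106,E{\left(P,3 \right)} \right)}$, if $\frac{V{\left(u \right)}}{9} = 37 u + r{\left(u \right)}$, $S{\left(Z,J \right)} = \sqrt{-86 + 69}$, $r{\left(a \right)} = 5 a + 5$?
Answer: $8739 - i \sqrt{17} \approx 8739.0 - 4.1231 i$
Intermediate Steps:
$E{\left(F,D \right)} = 15 + F^{2}$ ($E{\left(F,D \right)} = F^{2} + 15 = 15 + F^{2}$)
$r{\left(a \right)} = 5 + 5 a$
$S{\left(Z,J \right)} = i \sqrt{17}$ ($S{\left(Z,J \right)} = \sqrt{-17} = i \sqrt{17}$)
$V{\left(u \right)} = 45 + 378 u$ ($V{\left(u \right)} = 9 \left(37 u + \left(5 + 5 u\right)\right) = 9 \left(5 + 42 u\right) = 45 + 378 u$)
$V{\left(23 \right)} - S{\left(106,E{\left(P,3 \right)} \right)} = \left(45 + 378 \cdot 23\right) - i \sqrt{17} = \left(45 + 8694\right) - i \sqrt{17} = 8739 - i \sqrt{17}$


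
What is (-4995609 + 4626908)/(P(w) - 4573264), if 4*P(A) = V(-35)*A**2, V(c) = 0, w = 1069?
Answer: 368701/4573264 ≈ 0.080621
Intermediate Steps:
P(A) = 0 (P(A) = (0*A**2)/4 = (1/4)*0 = 0)
(-4995609 + 4626908)/(P(w) - 4573264) = (-4995609 + 4626908)/(0 - 4573264) = -368701/(-4573264) = -368701*(-1/4573264) = 368701/4573264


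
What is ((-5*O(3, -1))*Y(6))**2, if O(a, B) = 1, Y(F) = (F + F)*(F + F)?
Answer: 518400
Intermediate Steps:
Y(F) = 4*F**2 (Y(F) = (2*F)*(2*F) = 4*F**2)
((-5*O(3, -1))*Y(6))**2 = ((-5*1)*(4*6**2))**2 = (-20*36)**2 = (-5*144)**2 = (-720)**2 = 518400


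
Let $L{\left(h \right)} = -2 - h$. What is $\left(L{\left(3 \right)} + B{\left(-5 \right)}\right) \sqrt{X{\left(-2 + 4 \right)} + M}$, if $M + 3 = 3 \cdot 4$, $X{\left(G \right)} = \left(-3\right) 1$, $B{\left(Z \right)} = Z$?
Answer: $- 10 \sqrt{6} \approx -24.495$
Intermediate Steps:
$X{\left(G \right)} = -3$
$M = 9$ ($M = -3 + 3 \cdot 4 = -3 + 12 = 9$)
$\left(L{\left(3 \right)} + B{\left(-5 \right)}\right) \sqrt{X{\left(-2 + 4 \right)} + M} = \left(\left(-2 - 3\right) - 5\right) \sqrt{-3 + 9} = \left(\left(-2 - 3\right) - 5\right) \sqrt{6} = \left(-5 - 5\right) \sqrt{6} = - 10 \sqrt{6}$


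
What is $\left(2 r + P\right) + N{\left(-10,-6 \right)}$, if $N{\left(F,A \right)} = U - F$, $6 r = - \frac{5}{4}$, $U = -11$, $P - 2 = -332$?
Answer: $- \frac{3977}{12} \approx -331.42$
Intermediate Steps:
$P = -330$ ($P = 2 - 332 = -330$)
$r = - \frac{5}{24}$ ($r = \frac{\left(-5\right) \frac{1}{4}}{6} = \frac{1}{6} \left(- \frac{5}{4}\right) = - \frac{5}{24} \approx -0.20833$)
$N{\left(F,A \right)} = -11 - F$
$\left(2 r + P\right) + N{\left(-10,-6 \right)} = \left(2 \left(- \frac{5}{24}\right) - 330\right) - 1 = \left(- \frac{5}{12} - 330\right) + \left(-11 + 10\right) = - \frac{3965}{12} - 1 = - \frac{3977}{12}$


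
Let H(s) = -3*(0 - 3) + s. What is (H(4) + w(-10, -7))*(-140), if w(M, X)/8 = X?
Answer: 6020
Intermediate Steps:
w(M, X) = 8*X
H(s) = 9 + s (H(s) = -3*(-3) + s = 9 + s)
(H(4) + w(-10, -7))*(-140) = ((9 + 4) + 8*(-7))*(-140) = (13 - 56)*(-140) = -43*(-140) = 6020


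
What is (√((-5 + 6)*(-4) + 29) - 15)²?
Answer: 100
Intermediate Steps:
(√((-5 + 6)*(-4) + 29) - 15)² = (√(1*(-4) + 29) - 15)² = (√(-4 + 29) - 15)² = (√25 - 15)² = (5 - 15)² = (-10)² = 100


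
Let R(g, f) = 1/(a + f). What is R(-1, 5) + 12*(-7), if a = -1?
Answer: -335/4 ≈ -83.750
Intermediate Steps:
R(g, f) = 1/(-1 + f)
R(-1, 5) + 12*(-7) = 1/(-1 + 5) + 12*(-7) = 1/4 - 84 = ¼ - 84 = -335/4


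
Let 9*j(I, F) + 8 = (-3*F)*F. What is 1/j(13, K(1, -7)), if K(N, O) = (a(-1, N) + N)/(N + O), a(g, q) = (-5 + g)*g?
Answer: -108/145 ≈ -0.74483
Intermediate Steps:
a(g, q) = g*(-5 + g)
K(N, O) = (6 + N)/(N + O) (K(N, O) = (-(-5 - 1) + N)/(N + O) = (-1*(-6) + N)/(N + O) = (6 + N)/(N + O))
j(I, F) = -8/9 - F²/3 (j(I, F) = -8/9 + ((-3*F)*F)/9 = -8/9 + (-3*F²)/9 = -8/9 - F²/3)
1/j(13, K(1, -7)) = 1/(-8/9 - (6 + 1)²/(1 - 7)²/3) = 1/(-8/9 - (7/(-6))²/3) = 1/(-8/9 - (-⅙*7)²/3) = 1/(-8/9 - (-7/6)²/3) = 1/(-8/9 - ⅓*49/36) = 1/(-8/9 - 49/108) = 1/(-145/108) = -108/145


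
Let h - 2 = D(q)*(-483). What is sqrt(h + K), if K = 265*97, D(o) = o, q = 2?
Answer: 3*sqrt(2749) ≈ 157.29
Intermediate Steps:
h = -964 (h = 2 + 2*(-483) = 2 - 966 = -964)
K = 25705
sqrt(h + K) = sqrt(-964 + 25705) = sqrt(24741) = 3*sqrt(2749)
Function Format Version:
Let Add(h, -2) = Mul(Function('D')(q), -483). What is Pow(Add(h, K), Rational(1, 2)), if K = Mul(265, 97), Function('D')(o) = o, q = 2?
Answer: Mul(3, Pow(2749, Rational(1, 2))) ≈ 157.29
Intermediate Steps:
h = -964 (h = Add(2, Mul(2, -483)) = Add(2, -966) = -964)
K = 25705
Pow(Add(h, K), Rational(1, 2)) = Pow(Add(-964, 25705), Rational(1, 2)) = Pow(24741, Rational(1, 2)) = Mul(3, Pow(2749, Rational(1, 2)))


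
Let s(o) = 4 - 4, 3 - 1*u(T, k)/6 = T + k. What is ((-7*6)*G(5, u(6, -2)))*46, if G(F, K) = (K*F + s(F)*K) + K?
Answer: 69552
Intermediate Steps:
u(T, k) = 18 - 6*T - 6*k (u(T, k) = 18 - 6*(T + k) = 18 + (-6*T - 6*k) = 18 - 6*T - 6*k)
s(o) = 0
G(F, K) = K + F*K (G(F, K) = (K*F + 0*K) + K = (F*K + 0) + K = F*K + K = K + F*K)
((-7*6)*G(5, u(6, -2)))*46 = ((-7*6)*((18 - 6*6 - 6*(-2))*(1 + 5)))*46 = -42*(18 - 36 + 12)*6*46 = -(-252)*6*46 = -42*(-36)*46 = 1512*46 = 69552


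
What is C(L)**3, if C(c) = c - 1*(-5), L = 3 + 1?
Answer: 729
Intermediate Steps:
L = 4
C(c) = 5 + c (C(c) = c + 5 = 5 + c)
C(L)**3 = (5 + 4)**3 = 9**3 = 729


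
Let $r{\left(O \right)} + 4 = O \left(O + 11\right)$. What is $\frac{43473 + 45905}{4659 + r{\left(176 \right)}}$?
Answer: $\frac{89378}{37567} \approx 2.3792$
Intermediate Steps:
$r{\left(O \right)} = -4 + O \left(11 + O\right)$ ($r{\left(O \right)} = -4 + O \left(O + 11\right) = -4 + O \left(11 + O\right)$)
$\frac{43473 + 45905}{4659 + r{\left(176 \right)}} = \frac{43473 + 45905}{4659 + \left(-4 + 176^{2} + 11 \cdot 176\right)} = \frac{89378}{4659 + \left(-4 + 30976 + 1936\right)} = \frac{89378}{4659 + 32908} = \frac{89378}{37567}$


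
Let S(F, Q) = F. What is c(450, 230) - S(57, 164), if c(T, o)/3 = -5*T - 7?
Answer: -6828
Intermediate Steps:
c(T, o) = -21 - 15*T (c(T, o) = 3*(-5*T - 7) = 3*(-7 - 5*T) = -21 - 15*T)
c(450, 230) - S(57, 164) = (-21 - 15*450) - 1*57 = (-21 - 6750) - 57 = -6771 - 57 = -6828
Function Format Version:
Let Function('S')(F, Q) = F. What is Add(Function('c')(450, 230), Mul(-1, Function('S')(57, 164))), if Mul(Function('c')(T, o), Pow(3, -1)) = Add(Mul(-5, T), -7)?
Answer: -6828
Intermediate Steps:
Function('c')(T, o) = Add(-21, Mul(-15, T)) (Function('c')(T, o) = Mul(3, Add(Mul(-5, T), -7)) = Mul(3, Add(-7, Mul(-5, T))) = Add(-21, Mul(-15, T)))
Add(Function('c')(450, 230), Mul(-1, Function('S')(57, 164))) = Add(Add(-21, Mul(-15, 450)), Mul(-1, 57)) = Add(Add(-21, -6750), -57) = Add(-6771, -57) = -6828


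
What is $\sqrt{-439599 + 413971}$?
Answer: $2 i \sqrt{6407} \approx 160.09 i$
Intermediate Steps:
$\sqrt{-439599 + 413971} = \sqrt{-25628} = 2 i \sqrt{6407}$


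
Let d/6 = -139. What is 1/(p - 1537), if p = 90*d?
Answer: -1/76597 ≈ -1.3055e-5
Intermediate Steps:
d = -834 (d = 6*(-139) = -834)
p = -75060 (p = 90*(-834) = -75060)
1/(p - 1537) = 1/(-75060 - 1537) = 1/(-76597) = -1/76597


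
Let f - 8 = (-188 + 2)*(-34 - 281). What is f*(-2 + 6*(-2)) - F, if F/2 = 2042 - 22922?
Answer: -778612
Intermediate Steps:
f = 58598 (f = 8 + (-188 + 2)*(-34 - 281) = 8 - 186*(-315) = 8 + 58590 = 58598)
F = -41760 (F = 2*(2042 - 22922) = 2*(-20880) = -41760)
f*(-2 + 6*(-2)) - F = 58598*(-2 + 6*(-2)) - 1*(-41760) = 58598*(-2 - 12) + 41760 = 58598*(-14) + 41760 = -820372 + 41760 = -778612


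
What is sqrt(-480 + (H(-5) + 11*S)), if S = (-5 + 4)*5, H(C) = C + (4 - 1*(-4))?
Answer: 2*I*sqrt(133) ≈ 23.065*I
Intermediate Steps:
H(C) = 8 + C (H(C) = C + (4 + 4) = C + 8 = 8 + C)
S = -5 (S = -1*5 = -5)
sqrt(-480 + (H(-5) + 11*S)) = sqrt(-480 + ((8 - 5) + 11*(-5))) = sqrt(-480 + (3 - 55)) = sqrt(-480 - 52) = sqrt(-532) = 2*I*sqrt(133)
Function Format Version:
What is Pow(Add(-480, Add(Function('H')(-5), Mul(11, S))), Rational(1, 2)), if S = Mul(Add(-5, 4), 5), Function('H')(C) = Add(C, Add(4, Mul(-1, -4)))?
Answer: Mul(2, I, Pow(133, Rational(1, 2))) ≈ Mul(23.065, I)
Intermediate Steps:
Function('H')(C) = Add(8, C) (Function('H')(C) = Add(C, Add(4, 4)) = Add(C, 8) = Add(8, C))
S = -5 (S = Mul(-1, 5) = -5)
Pow(Add(-480, Add(Function('H')(-5), Mul(11, S))), Rational(1, 2)) = Pow(Add(-480, Add(Add(8, -5), Mul(11, -5))), Rational(1, 2)) = Pow(Add(-480, Add(3, -55)), Rational(1, 2)) = Pow(Add(-480, -52), Rational(1, 2)) = Pow(-532, Rational(1, 2)) = Mul(2, I, Pow(133, Rational(1, 2)))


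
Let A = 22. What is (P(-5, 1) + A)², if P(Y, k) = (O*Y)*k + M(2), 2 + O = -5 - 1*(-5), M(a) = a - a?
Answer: 1024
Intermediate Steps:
M(a) = 0
O = -2 (O = -2 + (-5 - 1*(-5)) = -2 + (-5 + 5) = -2 + 0 = -2)
P(Y, k) = -2*Y*k (P(Y, k) = (-2*Y)*k + 0 = -2*Y*k + 0 = -2*Y*k)
(P(-5, 1) + A)² = (-2*(-5)*1 + 22)² = (10 + 22)² = 32² = 1024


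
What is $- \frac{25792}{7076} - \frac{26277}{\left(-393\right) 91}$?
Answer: $- \frac{61371937}{21088249} \approx -2.9102$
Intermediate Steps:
$- \frac{25792}{7076} - \frac{26277}{\left(-393\right) 91} = \left(-25792\right) \frac{1}{7076} - \frac{26277}{-35763} = - \frac{6448}{1769} - - \frac{8759}{11921} = - \frac{6448}{1769} + \frac{8759}{11921} = - \frac{61371937}{21088249}$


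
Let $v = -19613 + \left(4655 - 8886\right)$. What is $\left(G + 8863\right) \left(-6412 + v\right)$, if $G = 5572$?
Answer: $-436745360$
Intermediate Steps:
$v = -23844$ ($v = -19613 - 4231 = -23844$)
$\left(G + 8863\right) \left(-6412 + v\right) = \left(5572 + 8863\right) \left(-6412 - 23844\right) = 14435 \left(-30256\right) = -436745360$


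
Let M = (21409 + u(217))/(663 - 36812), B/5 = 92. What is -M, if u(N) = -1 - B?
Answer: 20948/36149 ≈ 0.57949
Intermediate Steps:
B = 460 (B = 5*92 = 460)
u(N) = -461 (u(N) = -1 - 1*460 = -1 - 460 = -461)
M = -20948/36149 (M = (21409 - 461)/(663 - 36812) = 20948/(-36149) = 20948*(-1/36149) = -20948/36149 ≈ -0.57949)
-M = -1*(-20948/36149) = 20948/36149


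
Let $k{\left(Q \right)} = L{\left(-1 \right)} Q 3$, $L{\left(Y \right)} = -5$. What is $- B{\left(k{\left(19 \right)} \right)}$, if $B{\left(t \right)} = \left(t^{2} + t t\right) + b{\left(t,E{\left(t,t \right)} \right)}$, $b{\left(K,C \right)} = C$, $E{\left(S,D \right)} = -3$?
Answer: $-162447$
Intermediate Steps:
$k{\left(Q \right)} = - 15 Q$ ($k{\left(Q \right)} = - 5 Q 3 = - 5 \cdot 3 Q = - 15 Q$)
$B{\left(t \right)} = -3 + 2 t^{2}$ ($B{\left(t \right)} = \left(t^{2} + t t\right) - 3 = \left(t^{2} + t^{2}\right) - 3 = 2 t^{2} - 3 = -3 + 2 t^{2}$)
$- B{\left(k{\left(19 \right)} \right)} = - (-3 + 2 \left(\left(-15\right) 19\right)^{2}) = - (-3 + 2 \left(-285\right)^{2}) = - (-3 + 2 \cdot 81225) = - (-3 + 162450) = \left(-1\right) 162447 = -162447$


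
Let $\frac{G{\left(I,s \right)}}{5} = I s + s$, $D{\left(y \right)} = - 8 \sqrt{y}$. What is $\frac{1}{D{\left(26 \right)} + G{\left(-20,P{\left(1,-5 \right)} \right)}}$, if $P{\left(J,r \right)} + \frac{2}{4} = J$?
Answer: $- \frac{190}{2369} + \frac{32 \sqrt{26}}{2369} \approx -0.011326$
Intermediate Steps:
$P{\left(J,r \right)} = - \frac{1}{2} + J$
$G{\left(I,s \right)} = 5 s + 5 I s$ ($G{\left(I,s \right)} = 5 \left(I s + s\right) = 5 \left(s + I s\right) = 5 s + 5 I s$)
$\frac{1}{D{\left(26 \right)} + G{\left(-20,P{\left(1,-5 \right)} \right)}} = \frac{1}{- 8 \sqrt{26} + 5 \left(- \frac{1}{2} + 1\right) \left(1 - 20\right)} = \frac{1}{- 8 \sqrt{26} + 5 \cdot \frac{1}{2} \left(-19\right)} = \frac{1}{- 8 \sqrt{26} - \frac{95}{2}} = \frac{1}{- \frac{95}{2} - 8 \sqrt{26}}$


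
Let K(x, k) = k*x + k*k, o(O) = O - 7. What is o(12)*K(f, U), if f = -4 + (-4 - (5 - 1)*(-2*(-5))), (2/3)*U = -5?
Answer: 8325/4 ≈ 2081.3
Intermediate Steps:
o(O) = -7 + O
U = -15/2 (U = (3/2)*(-5) = -15/2 ≈ -7.5000)
f = -48 (f = -4 + (-4 - 4*10) = -4 + (-4 - 1*40) = -4 + (-4 - 40) = -4 - 44 = -48)
K(x, k) = k² + k*x (K(x, k) = k*x + k² = k² + k*x)
o(12)*K(f, U) = (-7 + 12)*(-15*(-15/2 - 48)/2) = 5*(-15/2*(-111/2)) = 5*(1665/4) = 8325/4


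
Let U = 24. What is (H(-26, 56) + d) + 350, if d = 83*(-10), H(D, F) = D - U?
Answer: -530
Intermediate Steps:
H(D, F) = -24 + D (H(D, F) = D - 1*24 = D - 24 = -24 + D)
d = -830
(H(-26, 56) + d) + 350 = ((-24 - 26) - 830) + 350 = (-50 - 830) + 350 = -880 + 350 = -530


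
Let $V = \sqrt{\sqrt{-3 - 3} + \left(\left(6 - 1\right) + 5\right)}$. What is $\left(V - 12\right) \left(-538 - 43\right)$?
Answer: $6972 - 581 \sqrt{10 + i \sqrt{6}} \approx 5121.2 - 223.38 i$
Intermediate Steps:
$V = \sqrt{10 + i \sqrt{6}}$ ($V = \sqrt{\sqrt{-6} + \left(5 + 5\right)} = \sqrt{i \sqrt{6} + 10} = \sqrt{10 + i \sqrt{6}} \approx 3.1856 + 0.38447 i$)
$\left(V - 12\right) \left(-538 - 43\right) = \left(\sqrt{10 + i \sqrt{6}} - 12\right) \left(-538 - 43\right) = \left(-12 + \sqrt{10 + i \sqrt{6}}\right) \left(-581\right) = 6972 - 581 \sqrt{10 + i \sqrt{6}}$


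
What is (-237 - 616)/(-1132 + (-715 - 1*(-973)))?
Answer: 853/874 ≈ 0.97597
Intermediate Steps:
(-237 - 616)/(-1132 + (-715 - 1*(-973))) = -853/(-1132 + (-715 + 973)) = -853/(-1132 + 258) = -853/(-874) = -853*(-1/874) = 853/874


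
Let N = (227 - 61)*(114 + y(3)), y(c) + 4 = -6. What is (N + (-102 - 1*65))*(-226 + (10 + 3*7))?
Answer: -3333915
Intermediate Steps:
y(c) = -10 (y(c) = -4 - 6 = -10)
N = 17264 (N = (227 - 61)*(114 - 10) = 166*104 = 17264)
(N + (-102 - 1*65))*(-226 + (10 + 3*7)) = (17264 + (-102 - 1*65))*(-226 + (10 + 3*7)) = (17264 + (-102 - 65))*(-226 + (10 + 21)) = (17264 - 167)*(-226 + 31) = 17097*(-195) = -3333915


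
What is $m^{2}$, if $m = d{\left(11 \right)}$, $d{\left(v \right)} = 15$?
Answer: $225$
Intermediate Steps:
$m = 15$
$m^{2} = 15^{2} = 225$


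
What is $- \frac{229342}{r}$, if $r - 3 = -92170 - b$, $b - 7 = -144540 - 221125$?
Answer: $- \frac{229342}{273491} \approx -0.83857$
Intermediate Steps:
$b = -365658$ ($b = 7 - 365665 = -365658$)
$r = 273491$ ($r = 3 - -273488 = 3 + \left(-92170 + 365658\right) = 3 + 273488 = 273491$)
$- \frac{229342}{r} = - \frac{229342}{273491}$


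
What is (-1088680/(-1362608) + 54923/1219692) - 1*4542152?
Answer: -471805185504860633/103872629796 ≈ -4.5422e+6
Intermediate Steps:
(-1088680/(-1362608) + 54923/1219692) - 1*4542152 = (-1088680*(-1/1362608) + 54923*(1/1219692)) - 4542152 = (136085/170326 + 54923/1219692) - 4542152 = 87668300359/103872629796 - 4542152 = -471805185504860633/103872629796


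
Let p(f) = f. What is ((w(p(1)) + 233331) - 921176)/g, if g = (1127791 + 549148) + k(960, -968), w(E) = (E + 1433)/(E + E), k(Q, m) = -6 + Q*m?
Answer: -687128/747653 ≈ -0.91905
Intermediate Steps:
w(E) = (1433 + E)/(2*E) (w(E) = (1433 + E)/((2*E)) = (1433 + E)*(1/(2*E)) = (1433 + E)/(2*E))
g = 747653 (g = (1127791 + 549148) + (-6 + 960*(-968)) = 1676939 + (-6 - 929280) = 1676939 - 929286 = 747653)
((w(p(1)) + 233331) - 921176)/g = (((1/2)*(1433 + 1)/1 + 233331) - 921176)/747653 = (((1/2)*1*1434 + 233331) - 921176)*(1/747653) = ((717 + 233331) - 921176)*(1/747653) = (234048 - 921176)*(1/747653) = -687128*1/747653 = -687128/747653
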